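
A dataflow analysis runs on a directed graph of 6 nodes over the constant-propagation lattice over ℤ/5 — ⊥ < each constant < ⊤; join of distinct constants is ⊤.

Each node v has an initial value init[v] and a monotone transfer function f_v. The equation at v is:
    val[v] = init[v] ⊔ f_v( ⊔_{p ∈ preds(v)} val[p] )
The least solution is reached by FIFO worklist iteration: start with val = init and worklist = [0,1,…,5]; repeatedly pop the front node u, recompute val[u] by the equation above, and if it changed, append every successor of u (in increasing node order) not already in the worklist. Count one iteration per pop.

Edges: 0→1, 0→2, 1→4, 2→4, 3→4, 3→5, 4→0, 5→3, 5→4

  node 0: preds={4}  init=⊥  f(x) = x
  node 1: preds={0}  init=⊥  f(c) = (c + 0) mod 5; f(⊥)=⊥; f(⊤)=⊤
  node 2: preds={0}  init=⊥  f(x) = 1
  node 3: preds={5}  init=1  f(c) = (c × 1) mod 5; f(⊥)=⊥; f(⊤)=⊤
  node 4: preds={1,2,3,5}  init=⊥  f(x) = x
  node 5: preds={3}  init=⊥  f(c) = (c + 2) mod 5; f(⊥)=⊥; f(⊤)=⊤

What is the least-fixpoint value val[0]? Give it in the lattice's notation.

Trace (18 dequeues):
  [1] u=0 | in ⊥ | out ⊥ | ==
  [2] u=1 | in ⊥ | out ⊥ | ==
  [3] u=2 | in ⊥ | out 1 | prev ⊥ | push {}
  [4] u=3 | in ⊥ | out 1 | ==
  [5] u=4 | in 1 | out 1 | prev ⊥ | push {0}
  [6] u=5 | in 1 | out 3 | prev ⊥ | push {3,4}
  [7] u=0 | in 1 | out 1 | prev ⊥ | push {1,2}
  [8] u=3 | in 3 | out ⊤ | prev 1 | push {5}
  [9] u=4 | in ⊤ | out ⊤ | prev 1 | push {0}
  [10] u=1 | in 1 | out 1 | prev ⊥ | push {4}
  [11] u=2 | in 1 | out 1 | ==
  [12] u=5 | in ⊤ | out ⊤ | prev 3 | push {3}
  [13] u=0 | in ⊤ | out ⊤ | prev 1 | push {1,2}
  [14] u=4 | in ⊤ | out ⊤ | ==
  [15] u=3 | in ⊤ | out ⊤ | ==
  [16] u=1 | in ⊤ | out ⊤ | prev 1 | push {4}
  [17] u=2 | in ⊤ | out 1 | ==
  [18] u=4 | in ⊤ | out ⊤ | ==

Converged values:
  [0] ⊤
  [1] ⊤
  [2] 1
  [3] ⊤
  [4] ⊤
  [5] ⊤

⊤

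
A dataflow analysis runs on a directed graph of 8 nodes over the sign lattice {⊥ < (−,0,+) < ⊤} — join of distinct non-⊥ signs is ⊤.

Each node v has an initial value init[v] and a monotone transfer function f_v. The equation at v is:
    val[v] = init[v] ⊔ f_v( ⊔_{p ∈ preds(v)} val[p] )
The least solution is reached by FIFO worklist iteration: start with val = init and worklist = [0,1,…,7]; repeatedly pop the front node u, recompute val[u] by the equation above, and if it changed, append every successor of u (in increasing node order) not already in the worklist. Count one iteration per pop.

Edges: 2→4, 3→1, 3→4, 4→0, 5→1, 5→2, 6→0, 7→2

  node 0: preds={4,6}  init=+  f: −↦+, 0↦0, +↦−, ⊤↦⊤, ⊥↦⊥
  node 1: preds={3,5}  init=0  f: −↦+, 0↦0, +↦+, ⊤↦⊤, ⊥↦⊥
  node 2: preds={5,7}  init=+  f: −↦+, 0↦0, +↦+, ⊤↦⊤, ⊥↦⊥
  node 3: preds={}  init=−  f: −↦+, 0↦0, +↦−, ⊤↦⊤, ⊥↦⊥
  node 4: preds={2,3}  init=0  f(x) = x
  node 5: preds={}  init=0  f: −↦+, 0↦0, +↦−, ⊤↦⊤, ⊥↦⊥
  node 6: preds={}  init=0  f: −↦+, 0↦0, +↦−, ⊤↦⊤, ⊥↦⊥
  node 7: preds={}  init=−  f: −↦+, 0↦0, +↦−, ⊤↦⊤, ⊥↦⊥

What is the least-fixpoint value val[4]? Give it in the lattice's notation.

⊤

Trace (9 dequeues):
  [1] u=0 | in 0 | out ⊤ | prev + | push {}
  [2] u=1 | in ⊤ | out ⊤ | prev 0 | push {}
  [3] u=2 | in ⊤ | out ⊤ | prev + | push {}
  [4] u=3 | in ⊥ | out − | ==
  [5] u=4 | in ⊤ | out ⊤ | prev 0 | push {0}
  [6] u=5 | in ⊥ | out 0 | ==
  [7] u=6 | in ⊥ | out 0 | ==
  [8] u=7 | in ⊥ | out − | ==
  [9] u=0 | in ⊤ | out ⊤ | ==

Converged values:
  [0] ⊤
  [1] ⊤
  [2] ⊤
  [3] −
  [4] ⊤
  [5] 0
  [6] 0
  [7] −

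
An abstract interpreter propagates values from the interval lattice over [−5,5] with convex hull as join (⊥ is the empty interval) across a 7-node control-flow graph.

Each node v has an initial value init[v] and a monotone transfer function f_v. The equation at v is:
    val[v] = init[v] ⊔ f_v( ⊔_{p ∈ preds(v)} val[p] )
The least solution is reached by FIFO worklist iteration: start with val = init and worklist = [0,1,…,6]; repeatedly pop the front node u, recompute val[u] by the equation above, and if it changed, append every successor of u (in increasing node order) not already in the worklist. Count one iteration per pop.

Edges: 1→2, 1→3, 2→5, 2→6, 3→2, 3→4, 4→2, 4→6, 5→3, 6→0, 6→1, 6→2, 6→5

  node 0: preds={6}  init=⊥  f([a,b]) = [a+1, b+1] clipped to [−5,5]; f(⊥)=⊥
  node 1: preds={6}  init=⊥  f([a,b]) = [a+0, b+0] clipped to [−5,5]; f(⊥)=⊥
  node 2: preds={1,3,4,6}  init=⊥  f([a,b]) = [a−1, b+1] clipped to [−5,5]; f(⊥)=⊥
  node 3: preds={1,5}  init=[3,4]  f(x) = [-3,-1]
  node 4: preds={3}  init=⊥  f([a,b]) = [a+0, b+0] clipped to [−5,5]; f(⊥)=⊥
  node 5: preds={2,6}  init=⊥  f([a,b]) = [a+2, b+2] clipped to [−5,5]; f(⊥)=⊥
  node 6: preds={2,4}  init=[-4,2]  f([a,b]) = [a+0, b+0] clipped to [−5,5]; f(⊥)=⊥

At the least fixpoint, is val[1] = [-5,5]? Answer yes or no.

Trace (14 dequeues):
  [1] u=0 | in [-4,2] | out [-3,3] | prev ⊥ | push {}
  [2] u=1 | in [-4,2] | out [-4,2] | prev ⊥ | push {}
  [3] u=2 | in [-4,4] | out [-5,5] | prev ⊥ | push {}
  [4] u=3 | in [-4,2] | out [-3,4] | prev [3,4] | push {2}
  [5] u=4 | in [-3,4] | out [-3,4] | prev ⊥ | push {}
  [6] u=5 | in [-5,5] | out [-3,5] | prev ⊥ | push {3}
  [7] u=6 | in [-5,5] | out [-5,5] | prev [-4,2] | push {0,1,5}
  [8] u=2 | in [-5,5] | out [-5,5] | ==
  [9] u=3 | in [-4,5] | out [-3,4] | ==
  [10] u=0 | in [-5,5] | out [-4,5] | prev [-3,3] | push {}
  [11] u=1 | in [-5,5] | out [-5,5] | prev [-4,2] | push {2,3}
  [12] u=5 | in [-5,5] | out [-3,5] | ==
  [13] u=2 | in [-5,5] | out [-5,5] | ==
  [14] u=3 | in [-5,5] | out [-3,4] | ==

Converged values:
  [0] [-4,5]
  [1] [-5,5]
  [2] [-5,5]
  [3] [-3,4]
  [4] [-3,4]
  [5] [-3,5]
  [6] [-5,5]

yes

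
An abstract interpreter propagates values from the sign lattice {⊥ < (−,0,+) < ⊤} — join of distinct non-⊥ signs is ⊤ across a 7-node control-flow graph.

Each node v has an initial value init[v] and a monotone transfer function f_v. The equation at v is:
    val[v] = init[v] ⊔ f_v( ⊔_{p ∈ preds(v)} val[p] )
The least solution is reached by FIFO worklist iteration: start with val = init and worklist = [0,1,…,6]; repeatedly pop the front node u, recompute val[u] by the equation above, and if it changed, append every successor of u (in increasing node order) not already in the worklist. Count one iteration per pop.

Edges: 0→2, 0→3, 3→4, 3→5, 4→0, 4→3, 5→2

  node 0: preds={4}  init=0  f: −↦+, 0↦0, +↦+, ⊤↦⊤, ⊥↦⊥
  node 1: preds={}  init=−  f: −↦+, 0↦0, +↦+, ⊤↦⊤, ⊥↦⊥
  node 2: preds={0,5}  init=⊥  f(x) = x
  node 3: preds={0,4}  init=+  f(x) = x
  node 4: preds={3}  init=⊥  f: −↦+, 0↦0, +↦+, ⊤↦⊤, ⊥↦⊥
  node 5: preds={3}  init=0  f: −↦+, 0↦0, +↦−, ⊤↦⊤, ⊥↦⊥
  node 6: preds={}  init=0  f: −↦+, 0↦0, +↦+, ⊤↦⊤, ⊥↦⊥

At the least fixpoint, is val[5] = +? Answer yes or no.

Trace (10 dequeues):
  [1] u=0 | in ⊥ | out 0 | ==
  [2] u=1 | in ⊥ | out − | ==
  [3] u=2 | in 0 | out 0 | prev ⊥ | push {}
  [4] u=3 | in 0 | out ⊤ | prev + | push {}
  [5] u=4 | in ⊤ | out ⊤ | prev ⊥ | push {0,3}
  [6] u=5 | in ⊤ | out ⊤ | prev 0 | push {2}
  [7] u=6 | in ⊥ | out 0 | ==
  [8] u=0 | in ⊤ | out ⊤ | prev 0 | push {}
  [9] u=3 | in ⊤ | out ⊤ | ==
  [10] u=2 | in ⊤ | out ⊤ | prev 0 | push {}

Converged values:
  [0] ⊤
  [1] −
  [2] ⊤
  [3] ⊤
  [4] ⊤
  [5] ⊤
  [6] 0

no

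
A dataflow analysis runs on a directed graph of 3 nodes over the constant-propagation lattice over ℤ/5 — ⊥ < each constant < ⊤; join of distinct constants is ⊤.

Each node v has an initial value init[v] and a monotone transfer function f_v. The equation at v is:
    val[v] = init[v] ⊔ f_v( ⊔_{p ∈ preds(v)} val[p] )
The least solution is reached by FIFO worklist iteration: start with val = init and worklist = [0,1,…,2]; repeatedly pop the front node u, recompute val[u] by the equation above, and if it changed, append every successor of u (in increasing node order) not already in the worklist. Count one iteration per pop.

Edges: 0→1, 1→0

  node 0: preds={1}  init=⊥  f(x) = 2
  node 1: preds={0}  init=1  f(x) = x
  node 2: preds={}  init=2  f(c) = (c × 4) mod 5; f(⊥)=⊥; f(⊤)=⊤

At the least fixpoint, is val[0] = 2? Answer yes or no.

Trace (4 dequeues):
  [1] u=0 | in 1 | out 2 | prev ⊥ | push {}
  [2] u=1 | in 2 | out ⊤ | prev 1 | push {0}
  [3] u=2 | in ⊥ | out 2 | ==
  [4] u=0 | in ⊤ | out 2 | ==

Converged values:
  [0] 2
  [1] ⊤
  [2] 2

yes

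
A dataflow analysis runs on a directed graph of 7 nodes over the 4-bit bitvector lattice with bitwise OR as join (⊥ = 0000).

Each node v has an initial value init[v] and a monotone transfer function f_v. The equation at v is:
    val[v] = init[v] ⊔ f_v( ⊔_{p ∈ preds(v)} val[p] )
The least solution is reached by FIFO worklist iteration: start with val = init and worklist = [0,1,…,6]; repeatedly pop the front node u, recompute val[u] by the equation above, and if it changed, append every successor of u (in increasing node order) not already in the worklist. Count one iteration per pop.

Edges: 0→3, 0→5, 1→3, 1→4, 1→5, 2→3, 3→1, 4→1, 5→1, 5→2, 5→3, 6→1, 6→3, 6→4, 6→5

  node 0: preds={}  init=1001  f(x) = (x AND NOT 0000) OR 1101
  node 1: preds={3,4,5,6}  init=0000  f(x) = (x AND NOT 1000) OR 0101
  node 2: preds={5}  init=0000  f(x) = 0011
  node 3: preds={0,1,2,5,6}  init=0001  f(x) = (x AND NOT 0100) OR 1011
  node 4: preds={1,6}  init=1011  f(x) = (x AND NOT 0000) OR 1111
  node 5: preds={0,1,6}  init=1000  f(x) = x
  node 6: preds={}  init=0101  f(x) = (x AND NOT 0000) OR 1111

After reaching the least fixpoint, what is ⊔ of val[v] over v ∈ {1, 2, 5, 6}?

1111

Trace (12 dequeues):
  [1] u=0 | in 0000 | out 1101 | prev 1001 | push {}
  [2] u=1 | in 1111 | out 0111 | prev 0000 | push {}
  [3] u=2 | in 1000 | out 0011 | prev 0000 | push {}
  [4] u=3 | in 1111 | out 1011 | prev 0001 | push {1}
  [5] u=4 | in 0111 | out 1111 | prev 1011 | push {}
  [6] u=5 | in 1111 | out 1111 | prev 1000 | push {2,3}
  [7] u=6 | in 0000 | out 1111 | prev 0101 | push {4,5}
  [8] u=1 | in 1111 | out 0111 | ==
  [9] u=2 | in 1111 | out 0011 | ==
  [10] u=3 | in 1111 | out 1011 | ==
  [11] u=4 | in 1111 | out 1111 | ==
  [12] u=5 | in 1111 | out 1111 | ==

Converged values:
  [0] 1101
  [1] 0111
  [2] 0011
  [3] 1011
  [4] 1111
  [5] 1111
  [6] 1111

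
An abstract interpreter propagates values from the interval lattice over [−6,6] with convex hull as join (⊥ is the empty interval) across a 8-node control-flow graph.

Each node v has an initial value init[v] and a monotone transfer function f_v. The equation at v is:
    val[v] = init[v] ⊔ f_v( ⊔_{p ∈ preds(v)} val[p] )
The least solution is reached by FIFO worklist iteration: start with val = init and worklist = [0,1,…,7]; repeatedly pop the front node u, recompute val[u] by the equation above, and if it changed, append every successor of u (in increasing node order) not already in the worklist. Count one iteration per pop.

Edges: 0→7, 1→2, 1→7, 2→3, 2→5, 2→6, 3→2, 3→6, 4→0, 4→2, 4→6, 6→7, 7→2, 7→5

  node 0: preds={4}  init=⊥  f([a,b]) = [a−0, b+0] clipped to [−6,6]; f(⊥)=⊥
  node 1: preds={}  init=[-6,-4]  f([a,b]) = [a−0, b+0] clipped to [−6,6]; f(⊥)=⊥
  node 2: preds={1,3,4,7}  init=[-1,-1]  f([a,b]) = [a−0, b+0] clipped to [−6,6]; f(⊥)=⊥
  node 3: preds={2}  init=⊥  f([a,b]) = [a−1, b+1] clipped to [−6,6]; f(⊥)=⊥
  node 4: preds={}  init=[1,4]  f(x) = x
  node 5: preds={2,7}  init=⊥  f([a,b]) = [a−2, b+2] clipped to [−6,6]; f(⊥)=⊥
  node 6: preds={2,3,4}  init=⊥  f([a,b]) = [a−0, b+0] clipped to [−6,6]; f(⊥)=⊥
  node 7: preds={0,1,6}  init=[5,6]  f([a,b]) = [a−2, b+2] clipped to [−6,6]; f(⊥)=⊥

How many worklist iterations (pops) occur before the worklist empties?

Worklist (10 pops):
  #1 pop 0: in=[1,4] → [1,4] (was ⊥); enqueue []
  #2 pop 1: in=⊥ → [-6,-4] (no change)
  #3 pop 2: in=[-6,6] → [-6,6] (was [-1,-1]); enqueue []
  #4 pop 3: in=[-6,6] → [-6,6] (was ⊥); enqueue [2]
  #5 pop 4: in=⊥ → [1,4] (no change)
  #6 pop 5: in=[-6,6] → [-6,6] (was ⊥); enqueue []
  #7 pop 6: in=[-6,6] → [-6,6] (was ⊥); enqueue []
  #8 pop 7: in=[-6,6] → [-6,6] (was [5,6]); enqueue [5]
  #9 pop 2: in=[-6,6] → [-6,6] (no change)
  #10 pop 5: in=[-6,6] → [-6,6] (no change)

Fixpoint:
  val[0] = [1,4]
  val[1] = [-6,-4]
  val[2] = [-6,6]
  val[3] = [-6,6]
  val[4] = [1,4]
  val[5] = [-6,6]
  val[6] = [-6,6]
  val[7] = [-6,6]

10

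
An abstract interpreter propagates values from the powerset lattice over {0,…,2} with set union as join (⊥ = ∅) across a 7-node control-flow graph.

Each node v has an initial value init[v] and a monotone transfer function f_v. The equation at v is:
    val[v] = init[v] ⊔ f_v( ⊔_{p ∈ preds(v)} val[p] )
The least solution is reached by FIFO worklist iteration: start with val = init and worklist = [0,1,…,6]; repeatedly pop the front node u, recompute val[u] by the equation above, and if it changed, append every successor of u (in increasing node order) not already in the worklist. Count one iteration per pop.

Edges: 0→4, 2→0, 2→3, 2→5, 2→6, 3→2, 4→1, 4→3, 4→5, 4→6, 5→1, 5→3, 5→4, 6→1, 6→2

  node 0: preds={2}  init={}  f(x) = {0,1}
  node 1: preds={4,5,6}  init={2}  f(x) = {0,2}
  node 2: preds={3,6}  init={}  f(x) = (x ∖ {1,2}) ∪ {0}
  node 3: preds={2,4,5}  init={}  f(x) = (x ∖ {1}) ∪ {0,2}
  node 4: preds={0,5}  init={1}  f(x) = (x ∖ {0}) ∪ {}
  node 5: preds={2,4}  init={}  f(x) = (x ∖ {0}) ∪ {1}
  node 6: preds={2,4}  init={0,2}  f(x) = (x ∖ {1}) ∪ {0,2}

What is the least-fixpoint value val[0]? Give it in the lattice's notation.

{0,1}

Worklist (12 pops):
  #1 pop 0: in={} → {0,1} (was {}); enqueue []
  #2 pop 1: in={0,1,2} → {0,2} (was {2}); enqueue []
  #3 pop 2: in={0,2} → {0} (was {}); enqueue [0]
  #4 pop 3: in={0,1} → {0,2} (was {}); enqueue [2]
  #5 pop 4: in={0,1} → {1} (no change)
  #6 pop 5: in={0,1} → {1} (was {}); enqueue [1,3,4]
  #7 pop 6: in={0,1} → {0,2} (no change)
  #8 pop 0: in={0} → {0,1} (no change)
  #9 pop 2: in={0,2} → {0} (no change)
  #10 pop 1: in={0,1,2} → {0,2} (no change)
  #11 pop 3: in={0,1} → {0,2} (no change)
  #12 pop 4: in={0,1} → {1} (no change)

Fixpoint:
  val[0] = {0,1}
  val[1] = {0,2}
  val[2] = {0}
  val[3] = {0,2}
  val[4] = {1}
  val[5] = {1}
  val[6] = {0,2}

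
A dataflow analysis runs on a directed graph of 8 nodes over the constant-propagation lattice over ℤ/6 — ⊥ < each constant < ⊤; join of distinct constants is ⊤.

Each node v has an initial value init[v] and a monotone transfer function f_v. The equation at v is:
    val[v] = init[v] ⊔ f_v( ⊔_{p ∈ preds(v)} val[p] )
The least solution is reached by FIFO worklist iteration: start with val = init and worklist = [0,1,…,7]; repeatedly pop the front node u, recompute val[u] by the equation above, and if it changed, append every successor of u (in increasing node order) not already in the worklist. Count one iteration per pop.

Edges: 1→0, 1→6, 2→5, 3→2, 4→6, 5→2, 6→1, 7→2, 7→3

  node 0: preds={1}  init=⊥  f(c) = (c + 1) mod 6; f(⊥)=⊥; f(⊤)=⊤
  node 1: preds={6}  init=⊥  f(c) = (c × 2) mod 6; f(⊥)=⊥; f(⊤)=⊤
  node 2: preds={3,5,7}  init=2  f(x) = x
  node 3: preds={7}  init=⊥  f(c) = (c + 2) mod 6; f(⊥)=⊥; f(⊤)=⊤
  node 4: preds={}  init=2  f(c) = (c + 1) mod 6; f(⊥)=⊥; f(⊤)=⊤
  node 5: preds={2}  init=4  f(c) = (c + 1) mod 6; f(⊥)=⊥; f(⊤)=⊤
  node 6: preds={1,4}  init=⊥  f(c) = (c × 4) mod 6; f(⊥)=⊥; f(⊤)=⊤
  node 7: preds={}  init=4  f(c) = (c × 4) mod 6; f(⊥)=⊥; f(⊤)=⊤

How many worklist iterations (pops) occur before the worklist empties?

15

Trace (15 dequeues):
  [1] u=0 | in ⊥ | out ⊥ | ==
  [2] u=1 | in ⊥ | out ⊥ | ==
  [3] u=2 | in 4 | out ⊤ | prev 2 | push {}
  [4] u=3 | in 4 | out 0 | prev ⊥ | push {2}
  [5] u=4 | in ⊥ | out 2 | ==
  [6] u=5 | in ⊤ | out ⊤ | prev 4 | push {}
  [7] u=6 | in 2 | out 2 | prev ⊥ | push {1}
  [8] u=7 | in ⊥ | out 4 | ==
  [9] u=2 | in ⊤ | out ⊤ | ==
  [10] u=1 | in 2 | out 4 | prev ⊥ | push {0,6}
  [11] u=0 | in 4 | out 5 | prev ⊥ | push {}
  [12] u=6 | in ⊤ | out ⊤ | prev 2 | push {1}
  [13] u=1 | in ⊤ | out ⊤ | prev 4 | push {0,6}
  [14] u=0 | in ⊤ | out ⊤ | prev 5 | push {}
  [15] u=6 | in ⊤ | out ⊤ | ==

Converged values:
  [0] ⊤
  [1] ⊤
  [2] ⊤
  [3] 0
  [4] 2
  [5] ⊤
  [6] ⊤
  [7] 4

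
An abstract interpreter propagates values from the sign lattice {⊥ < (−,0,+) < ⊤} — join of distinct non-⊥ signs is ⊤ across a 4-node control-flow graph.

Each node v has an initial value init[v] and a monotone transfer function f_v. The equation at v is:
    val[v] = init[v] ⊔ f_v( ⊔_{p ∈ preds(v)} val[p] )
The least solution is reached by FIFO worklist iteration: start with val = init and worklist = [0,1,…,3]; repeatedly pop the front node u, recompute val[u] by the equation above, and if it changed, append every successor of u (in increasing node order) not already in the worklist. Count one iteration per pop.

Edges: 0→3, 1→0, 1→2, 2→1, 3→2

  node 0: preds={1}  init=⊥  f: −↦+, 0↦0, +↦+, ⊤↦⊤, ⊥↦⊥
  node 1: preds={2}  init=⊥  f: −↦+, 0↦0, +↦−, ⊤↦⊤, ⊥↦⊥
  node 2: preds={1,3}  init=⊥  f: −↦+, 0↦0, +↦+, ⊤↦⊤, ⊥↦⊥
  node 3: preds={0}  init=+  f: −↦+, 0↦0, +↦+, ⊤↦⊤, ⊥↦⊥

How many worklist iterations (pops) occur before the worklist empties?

Iteration log — 13 steps:
  step 1. node 0  ⊔preds=⊥  new=⊥  stable
  step 2. node 1  ⊔preds=⊥  new=⊥  stable
  step 3. node 2  ⊔preds=+  new=+  old=⊥  +wl: 1
  step 4. node 3  ⊔preds=⊥  new=+  stable
  step 5. node 1  ⊔preds=+  new=−  old=⊥  +wl: 0,2
  step 6. node 0  ⊔preds=−  new=+  old=⊥  +wl: 3
  step 7. node 2  ⊔preds=⊤  new=⊤  old=+  +wl: 1
  step 8. node 3  ⊔preds=+  new=+  stable
  step 9. node 1  ⊔preds=⊤  new=⊤  old=−  +wl: 0,2
  step 10. node 0  ⊔preds=⊤  new=⊤  old=+  +wl: 3
  step 11. node 2  ⊔preds=⊤  new=⊤  stable
  step 12. node 3  ⊔preds=⊤  new=⊤  old=+  +wl: 2
  step 13. node 2  ⊔preds=⊤  new=⊤  stable

Least fixpoint reached:
  node 0: ⊤
  node 1: ⊤
  node 2: ⊤
  node 3: ⊤

13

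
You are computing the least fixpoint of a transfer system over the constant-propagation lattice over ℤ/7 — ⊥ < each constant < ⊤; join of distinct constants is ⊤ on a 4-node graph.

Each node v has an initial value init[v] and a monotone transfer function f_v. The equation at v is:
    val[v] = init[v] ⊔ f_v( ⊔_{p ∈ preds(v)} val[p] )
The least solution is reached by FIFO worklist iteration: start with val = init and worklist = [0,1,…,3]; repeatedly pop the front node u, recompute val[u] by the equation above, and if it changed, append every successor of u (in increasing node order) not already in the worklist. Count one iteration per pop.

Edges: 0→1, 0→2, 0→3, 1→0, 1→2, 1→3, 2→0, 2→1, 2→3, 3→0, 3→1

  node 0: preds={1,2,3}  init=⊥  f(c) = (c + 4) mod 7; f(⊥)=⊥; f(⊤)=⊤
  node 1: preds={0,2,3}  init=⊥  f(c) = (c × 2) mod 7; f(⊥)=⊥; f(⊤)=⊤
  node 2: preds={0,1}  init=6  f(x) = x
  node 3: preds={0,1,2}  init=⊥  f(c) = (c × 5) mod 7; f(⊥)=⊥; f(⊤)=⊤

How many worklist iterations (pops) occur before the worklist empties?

Iteration log — 8 steps:
  step 1. node 0  ⊔preds=6  new=3  old=⊥  +wl: 
  step 2. node 1  ⊔preds=⊤  new=⊤  old=⊥  +wl: 0
  step 3. node 2  ⊔preds=⊤  new=⊤  old=6  +wl: 1
  step 4. node 3  ⊔preds=⊤  new=⊤  old=⊥  +wl: 
  step 5. node 0  ⊔preds=⊤  new=⊤  old=3  +wl: 2,3
  step 6. node 1  ⊔preds=⊤  new=⊤  stable
  step 7. node 2  ⊔preds=⊤  new=⊤  stable
  step 8. node 3  ⊔preds=⊤  new=⊤  stable

Least fixpoint reached:
  node 0: ⊤
  node 1: ⊤
  node 2: ⊤
  node 3: ⊤

8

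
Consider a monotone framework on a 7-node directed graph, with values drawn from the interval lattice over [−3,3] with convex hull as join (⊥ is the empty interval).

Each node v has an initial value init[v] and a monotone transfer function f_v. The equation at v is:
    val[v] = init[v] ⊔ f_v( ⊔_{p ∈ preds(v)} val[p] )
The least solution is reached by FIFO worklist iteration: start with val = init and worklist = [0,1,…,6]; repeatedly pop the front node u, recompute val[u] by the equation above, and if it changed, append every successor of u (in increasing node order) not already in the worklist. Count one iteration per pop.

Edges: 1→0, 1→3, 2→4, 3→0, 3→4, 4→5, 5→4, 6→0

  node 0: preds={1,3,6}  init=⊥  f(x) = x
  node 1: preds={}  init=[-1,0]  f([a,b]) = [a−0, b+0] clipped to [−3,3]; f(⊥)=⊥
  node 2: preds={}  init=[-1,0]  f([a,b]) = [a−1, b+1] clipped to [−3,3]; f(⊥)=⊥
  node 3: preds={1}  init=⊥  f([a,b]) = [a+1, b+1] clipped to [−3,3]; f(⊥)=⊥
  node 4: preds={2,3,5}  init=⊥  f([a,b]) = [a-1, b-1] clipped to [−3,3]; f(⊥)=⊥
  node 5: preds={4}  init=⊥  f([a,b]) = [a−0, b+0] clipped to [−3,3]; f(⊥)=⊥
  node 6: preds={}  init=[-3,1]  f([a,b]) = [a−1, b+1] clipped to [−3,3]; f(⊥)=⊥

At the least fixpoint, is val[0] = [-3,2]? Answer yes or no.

no

Trace (11 dequeues):
  [1] u=0 | in [-3,1] | out [-3,1] | prev ⊥ | push {}
  [2] u=1 | in ⊥ | out [-1,0] | ==
  [3] u=2 | in ⊥ | out [-1,0] | ==
  [4] u=3 | in [-1,0] | out [0,1] | prev ⊥ | push {0}
  [5] u=4 | in [-1,1] | out [-2,0] | prev ⊥ | push {}
  [6] u=5 | in [-2,0] | out [-2,0] | prev ⊥ | push {4}
  [7] u=6 | in ⊥ | out [-3,1] | ==
  [8] u=0 | in [-3,1] | out [-3,1] | ==
  [9] u=4 | in [-2,1] | out [-3,0] | prev [-2,0] | push {5}
  [10] u=5 | in [-3,0] | out [-3,0] | prev [-2,0] | push {4}
  [11] u=4 | in [-3,1] | out [-3,0] | ==

Converged values:
  [0] [-3,1]
  [1] [-1,0]
  [2] [-1,0]
  [3] [0,1]
  [4] [-3,0]
  [5] [-3,0]
  [6] [-3,1]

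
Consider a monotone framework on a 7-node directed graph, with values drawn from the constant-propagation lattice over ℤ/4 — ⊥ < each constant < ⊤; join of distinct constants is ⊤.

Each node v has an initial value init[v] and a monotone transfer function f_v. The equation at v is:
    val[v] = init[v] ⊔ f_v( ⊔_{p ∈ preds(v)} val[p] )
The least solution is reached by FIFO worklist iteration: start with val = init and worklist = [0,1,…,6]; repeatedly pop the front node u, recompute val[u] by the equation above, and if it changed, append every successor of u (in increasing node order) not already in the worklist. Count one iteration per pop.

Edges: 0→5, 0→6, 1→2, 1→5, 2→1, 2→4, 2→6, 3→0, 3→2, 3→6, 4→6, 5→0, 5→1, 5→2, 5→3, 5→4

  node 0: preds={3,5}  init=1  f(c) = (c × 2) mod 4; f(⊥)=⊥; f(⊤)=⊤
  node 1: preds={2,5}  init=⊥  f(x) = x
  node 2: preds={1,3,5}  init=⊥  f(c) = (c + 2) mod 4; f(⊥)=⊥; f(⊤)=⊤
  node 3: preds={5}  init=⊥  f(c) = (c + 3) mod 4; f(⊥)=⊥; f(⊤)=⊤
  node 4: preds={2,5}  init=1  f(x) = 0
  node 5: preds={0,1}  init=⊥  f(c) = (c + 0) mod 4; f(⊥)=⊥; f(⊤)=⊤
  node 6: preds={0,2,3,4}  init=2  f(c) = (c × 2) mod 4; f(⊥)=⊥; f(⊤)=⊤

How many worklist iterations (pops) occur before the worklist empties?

24

Iteration log — 24 steps:
  step 1. node 0  ⊔preds=⊥  new=1  stable
  step 2. node 1  ⊔preds=⊥  new=⊥  stable
  step 3. node 2  ⊔preds=⊥  new=⊥  stable
  step 4. node 3  ⊔preds=⊥  new=⊥  stable
  step 5. node 4  ⊔preds=⊥  new=⊤  old=1  +wl: 
  step 6. node 5  ⊔preds=1  new=1  old=⊥  +wl: 0,1,2,3,4
  step 7. node 6  ⊔preds=⊤  new=⊤  old=2  +wl: 
  step 8. node 0  ⊔preds=1  new=⊤  old=1  +wl: 5,6
  step 9. node 1  ⊔preds=1  new=1  old=⊥  +wl: 
  step 10. node 2  ⊔preds=1  new=3  old=⊥  +wl: 1
  step 11. node 3  ⊔preds=1  new=0  old=⊥  +wl: 0,2
  step 12. node 4  ⊔preds=⊤  new=⊤  stable
  step 13. node 5  ⊔preds=⊤  new=⊤  old=1  +wl: 3,4
  step 14. node 6  ⊔preds=⊤  new=⊤  stable
  step 15. node 1  ⊔preds=⊤  new=⊤  old=1  +wl: 5
  step 16. node 0  ⊔preds=⊤  new=⊤  stable
  step 17. node 2  ⊔preds=⊤  new=⊤  old=3  +wl: 1,6
  step 18. node 3  ⊔preds=⊤  new=⊤  old=0  +wl: 0,2
  step 19. node 4  ⊔preds=⊤  new=⊤  stable
  step 20. node 5  ⊔preds=⊤  new=⊤  stable
  step 21. node 1  ⊔preds=⊤  new=⊤  stable
  step 22. node 6  ⊔preds=⊤  new=⊤  stable
  step 23. node 0  ⊔preds=⊤  new=⊤  stable
  step 24. node 2  ⊔preds=⊤  new=⊤  stable

Least fixpoint reached:
  node 0: ⊤
  node 1: ⊤
  node 2: ⊤
  node 3: ⊤
  node 4: ⊤
  node 5: ⊤
  node 6: ⊤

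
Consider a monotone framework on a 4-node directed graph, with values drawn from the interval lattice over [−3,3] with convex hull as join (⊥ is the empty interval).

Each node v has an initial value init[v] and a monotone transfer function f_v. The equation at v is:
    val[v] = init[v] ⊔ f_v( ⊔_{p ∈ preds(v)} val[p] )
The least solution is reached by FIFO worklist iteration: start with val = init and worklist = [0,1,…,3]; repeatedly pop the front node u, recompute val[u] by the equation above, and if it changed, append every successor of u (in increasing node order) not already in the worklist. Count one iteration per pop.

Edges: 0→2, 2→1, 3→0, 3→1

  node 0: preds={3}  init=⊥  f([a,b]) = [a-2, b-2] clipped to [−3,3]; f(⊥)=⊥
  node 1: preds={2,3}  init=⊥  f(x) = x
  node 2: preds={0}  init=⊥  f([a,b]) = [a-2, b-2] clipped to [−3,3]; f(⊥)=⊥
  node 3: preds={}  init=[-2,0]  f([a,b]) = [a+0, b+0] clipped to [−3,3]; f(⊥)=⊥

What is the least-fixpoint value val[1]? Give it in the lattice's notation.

[-3,0]

Iteration log — 5 steps:
  step 1. node 0  ⊔preds=[-2,0]  new=[-3,-2]  old=⊥  +wl: 
  step 2. node 1  ⊔preds=[-2,0]  new=[-2,0]  old=⊥  +wl: 
  step 3. node 2  ⊔preds=[-3,-2]  new=[-3,-3]  old=⊥  +wl: 1
  step 4. node 3  ⊔preds=⊥  new=[-2,0]  stable
  step 5. node 1  ⊔preds=[-3,0]  new=[-3,0]  old=[-2,0]  +wl: 

Least fixpoint reached:
  node 0: [-3,-2]
  node 1: [-3,0]
  node 2: [-3,-3]
  node 3: [-2,0]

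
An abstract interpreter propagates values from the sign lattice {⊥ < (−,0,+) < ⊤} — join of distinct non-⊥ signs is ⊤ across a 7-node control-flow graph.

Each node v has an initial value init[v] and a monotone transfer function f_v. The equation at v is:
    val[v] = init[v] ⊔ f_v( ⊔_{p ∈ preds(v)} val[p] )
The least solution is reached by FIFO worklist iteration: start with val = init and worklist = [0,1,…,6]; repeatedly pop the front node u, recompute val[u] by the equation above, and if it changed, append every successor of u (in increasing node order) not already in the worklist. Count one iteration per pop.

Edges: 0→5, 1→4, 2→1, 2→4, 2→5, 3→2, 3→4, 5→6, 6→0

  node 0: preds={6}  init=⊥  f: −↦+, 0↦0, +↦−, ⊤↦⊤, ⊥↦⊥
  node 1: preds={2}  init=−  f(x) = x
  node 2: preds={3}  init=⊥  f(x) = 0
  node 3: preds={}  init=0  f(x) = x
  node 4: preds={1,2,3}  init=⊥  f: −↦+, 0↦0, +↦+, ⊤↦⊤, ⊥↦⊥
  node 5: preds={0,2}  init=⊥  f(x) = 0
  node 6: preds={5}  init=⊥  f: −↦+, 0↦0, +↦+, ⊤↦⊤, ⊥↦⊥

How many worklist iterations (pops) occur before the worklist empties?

11

Iteration log — 11 steps:
  step 1. node 0  ⊔preds=⊥  new=⊥  stable
  step 2. node 1  ⊔preds=⊥  new=−  stable
  step 3. node 2  ⊔preds=0  new=0  old=⊥  +wl: 1
  step 4. node 3  ⊔preds=⊥  new=0  stable
  step 5. node 4  ⊔preds=⊤  new=⊤  old=⊥  +wl: 
  step 6. node 5  ⊔preds=0  new=0  old=⊥  +wl: 
  step 7. node 6  ⊔preds=0  new=0  old=⊥  +wl: 0
  step 8. node 1  ⊔preds=0  new=⊤  old=−  +wl: 4
  step 9. node 0  ⊔preds=0  new=0  old=⊥  +wl: 5
  step 10. node 4  ⊔preds=⊤  new=⊤  stable
  step 11. node 5  ⊔preds=0  new=0  stable

Least fixpoint reached:
  node 0: 0
  node 1: ⊤
  node 2: 0
  node 3: 0
  node 4: ⊤
  node 5: 0
  node 6: 0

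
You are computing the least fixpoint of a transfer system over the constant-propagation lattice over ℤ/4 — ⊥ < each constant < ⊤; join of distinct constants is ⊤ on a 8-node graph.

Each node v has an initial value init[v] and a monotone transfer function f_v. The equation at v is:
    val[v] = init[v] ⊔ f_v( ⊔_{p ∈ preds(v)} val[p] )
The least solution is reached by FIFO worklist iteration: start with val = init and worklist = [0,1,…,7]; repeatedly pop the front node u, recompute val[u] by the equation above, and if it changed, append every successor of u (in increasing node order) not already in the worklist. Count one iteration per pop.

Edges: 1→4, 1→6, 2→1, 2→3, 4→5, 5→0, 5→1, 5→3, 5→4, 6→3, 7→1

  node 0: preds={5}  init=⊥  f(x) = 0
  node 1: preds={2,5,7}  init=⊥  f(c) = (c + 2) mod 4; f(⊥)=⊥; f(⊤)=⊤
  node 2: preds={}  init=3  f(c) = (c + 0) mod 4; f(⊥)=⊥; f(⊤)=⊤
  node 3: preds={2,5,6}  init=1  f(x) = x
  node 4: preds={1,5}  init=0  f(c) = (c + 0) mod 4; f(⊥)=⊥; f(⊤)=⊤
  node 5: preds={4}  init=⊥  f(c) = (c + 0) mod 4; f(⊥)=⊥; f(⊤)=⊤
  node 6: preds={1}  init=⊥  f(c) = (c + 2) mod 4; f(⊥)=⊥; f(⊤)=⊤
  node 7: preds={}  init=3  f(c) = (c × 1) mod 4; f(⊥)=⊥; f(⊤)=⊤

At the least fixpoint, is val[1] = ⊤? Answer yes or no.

Iteration log — 14 steps:
  step 1. node 0  ⊔preds=⊥  new=0  old=⊥  +wl: 
  step 2. node 1  ⊔preds=3  new=1  old=⊥  +wl: 
  step 3. node 2  ⊔preds=⊥  new=3  stable
  step 4. node 3  ⊔preds=3  new=⊤  old=1  +wl: 
  step 5. node 4  ⊔preds=1  new=⊤  old=0  +wl: 
  step 6. node 5  ⊔preds=⊤  new=⊤  old=⊥  +wl: 0,1,3,4
  step 7. node 6  ⊔preds=1  new=3  old=⊥  +wl: 
  step 8. node 7  ⊔preds=⊥  new=3  stable
  step 9. node 0  ⊔preds=⊤  new=0  stable
  step 10. node 1  ⊔preds=⊤  new=⊤  old=1  +wl: 6
  step 11. node 3  ⊔preds=⊤  new=⊤  stable
  step 12. node 4  ⊔preds=⊤  new=⊤  stable
  step 13. node 6  ⊔preds=⊤  new=⊤  old=3  +wl: 3
  step 14. node 3  ⊔preds=⊤  new=⊤  stable

Least fixpoint reached:
  node 0: 0
  node 1: ⊤
  node 2: 3
  node 3: ⊤
  node 4: ⊤
  node 5: ⊤
  node 6: ⊤
  node 7: 3

yes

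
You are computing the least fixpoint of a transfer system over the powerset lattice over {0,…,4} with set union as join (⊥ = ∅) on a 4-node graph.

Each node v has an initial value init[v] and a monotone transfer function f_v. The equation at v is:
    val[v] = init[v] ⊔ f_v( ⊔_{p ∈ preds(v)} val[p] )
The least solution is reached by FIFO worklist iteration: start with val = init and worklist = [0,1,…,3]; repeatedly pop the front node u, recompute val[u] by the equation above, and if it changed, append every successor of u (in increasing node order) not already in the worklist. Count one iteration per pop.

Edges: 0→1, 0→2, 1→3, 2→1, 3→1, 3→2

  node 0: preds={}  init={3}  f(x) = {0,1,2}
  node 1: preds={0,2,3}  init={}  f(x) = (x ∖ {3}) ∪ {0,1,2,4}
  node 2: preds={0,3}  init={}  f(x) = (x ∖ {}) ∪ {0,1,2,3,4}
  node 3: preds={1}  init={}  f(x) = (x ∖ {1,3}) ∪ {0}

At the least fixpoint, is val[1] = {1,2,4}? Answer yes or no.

Trace (6 dequeues):
  [1] u=0 | in {} | out {0,1,2,3} | prev {3} | push {}
  [2] u=1 | in {0,1,2,3} | out {0,1,2,4} | prev {} | push {}
  [3] u=2 | in {0,1,2,3} | out {0,1,2,3,4} | prev {} | push {1}
  [4] u=3 | in {0,1,2,4} | out {0,2,4} | prev {} | push {2}
  [5] u=1 | in {0,1,2,3,4} | out {0,1,2,4} | ==
  [6] u=2 | in {0,1,2,3,4} | out {0,1,2,3,4} | ==

Converged values:
  [0] {0,1,2,3}
  [1] {0,1,2,4}
  [2] {0,1,2,3,4}
  [3] {0,2,4}

no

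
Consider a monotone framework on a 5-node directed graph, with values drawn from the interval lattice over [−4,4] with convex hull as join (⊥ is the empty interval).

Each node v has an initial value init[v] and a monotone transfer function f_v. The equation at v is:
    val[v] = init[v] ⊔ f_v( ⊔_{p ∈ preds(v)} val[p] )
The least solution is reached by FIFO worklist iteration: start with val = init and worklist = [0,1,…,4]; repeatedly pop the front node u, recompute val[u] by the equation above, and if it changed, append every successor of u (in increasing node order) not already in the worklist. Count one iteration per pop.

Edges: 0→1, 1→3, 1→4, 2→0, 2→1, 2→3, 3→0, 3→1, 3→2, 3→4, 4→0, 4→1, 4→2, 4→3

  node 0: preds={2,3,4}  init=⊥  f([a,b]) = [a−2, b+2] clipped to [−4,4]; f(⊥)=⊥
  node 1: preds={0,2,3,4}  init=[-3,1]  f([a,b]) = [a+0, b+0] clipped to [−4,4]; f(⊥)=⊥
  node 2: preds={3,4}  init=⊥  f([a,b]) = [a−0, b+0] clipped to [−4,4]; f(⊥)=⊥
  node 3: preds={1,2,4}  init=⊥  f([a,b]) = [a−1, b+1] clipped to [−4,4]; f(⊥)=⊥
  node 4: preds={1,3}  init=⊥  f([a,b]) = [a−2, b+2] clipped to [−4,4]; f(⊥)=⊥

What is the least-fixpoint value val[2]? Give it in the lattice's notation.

[-4,4]

Iteration log — 13 steps:
  step 1. node 0  ⊔preds=⊥  new=⊥  stable
  step 2. node 1  ⊔preds=⊥  new=[-3,1]  stable
  step 3. node 2  ⊔preds=⊥  new=⊥  stable
  step 4. node 3  ⊔preds=[-3,1]  new=[-4,2]  old=⊥  +wl: 0,1,2
  step 5. node 4  ⊔preds=[-4,2]  new=[-4,4]  old=⊥  +wl: 3
  step 6. node 0  ⊔preds=[-4,4]  new=[-4,4]  old=⊥  +wl: 
  step 7. node 1  ⊔preds=[-4,4]  new=[-4,4]  old=[-3,1]  +wl: 4
  step 8. node 2  ⊔preds=[-4,4]  new=[-4,4]  old=⊥  +wl: 0,1
  step 9. node 3  ⊔preds=[-4,4]  new=[-4,4]  old=[-4,2]  +wl: 2
  step 10. node 4  ⊔preds=[-4,4]  new=[-4,4]  stable
  step 11. node 0  ⊔preds=[-4,4]  new=[-4,4]  stable
  step 12. node 1  ⊔preds=[-4,4]  new=[-4,4]  stable
  step 13. node 2  ⊔preds=[-4,4]  new=[-4,4]  stable

Least fixpoint reached:
  node 0: [-4,4]
  node 1: [-4,4]
  node 2: [-4,4]
  node 3: [-4,4]
  node 4: [-4,4]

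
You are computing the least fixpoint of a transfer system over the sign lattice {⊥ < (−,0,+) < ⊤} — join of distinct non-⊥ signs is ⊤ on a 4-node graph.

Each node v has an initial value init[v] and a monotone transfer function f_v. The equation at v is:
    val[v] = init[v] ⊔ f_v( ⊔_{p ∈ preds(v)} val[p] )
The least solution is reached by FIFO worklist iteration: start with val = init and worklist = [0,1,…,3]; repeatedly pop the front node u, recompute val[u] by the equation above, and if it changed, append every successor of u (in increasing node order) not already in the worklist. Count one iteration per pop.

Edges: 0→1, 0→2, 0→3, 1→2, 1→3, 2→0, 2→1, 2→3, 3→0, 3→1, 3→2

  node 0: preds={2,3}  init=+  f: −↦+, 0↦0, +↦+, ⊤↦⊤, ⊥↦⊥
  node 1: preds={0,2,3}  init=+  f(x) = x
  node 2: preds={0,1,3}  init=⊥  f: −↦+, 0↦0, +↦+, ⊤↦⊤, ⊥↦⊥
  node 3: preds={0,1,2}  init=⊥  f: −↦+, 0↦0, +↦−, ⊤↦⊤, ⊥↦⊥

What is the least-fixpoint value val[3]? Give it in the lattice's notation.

⊤

Trace (11 dequeues):
  [1] u=0 | in ⊥ | out + | ==
  [2] u=1 | in + | out + | ==
  [3] u=2 | in + | out + | prev ⊥ | push {0,1}
  [4] u=3 | in + | out − | prev ⊥ | push {2}
  [5] u=0 | in ⊤ | out ⊤ | prev + | push {3}
  [6] u=1 | in ⊤ | out ⊤ | prev + | push {}
  [7] u=2 | in ⊤ | out ⊤ | prev + | push {0,1}
  [8] u=3 | in ⊤ | out ⊤ | prev − | push {2}
  [9] u=0 | in ⊤ | out ⊤ | ==
  [10] u=1 | in ⊤ | out ⊤ | ==
  [11] u=2 | in ⊤ | out ⊤ | ==

Converged values:
  [0] ⊤
  [1] ⊤
  [2] ⊤
  [3] ⊤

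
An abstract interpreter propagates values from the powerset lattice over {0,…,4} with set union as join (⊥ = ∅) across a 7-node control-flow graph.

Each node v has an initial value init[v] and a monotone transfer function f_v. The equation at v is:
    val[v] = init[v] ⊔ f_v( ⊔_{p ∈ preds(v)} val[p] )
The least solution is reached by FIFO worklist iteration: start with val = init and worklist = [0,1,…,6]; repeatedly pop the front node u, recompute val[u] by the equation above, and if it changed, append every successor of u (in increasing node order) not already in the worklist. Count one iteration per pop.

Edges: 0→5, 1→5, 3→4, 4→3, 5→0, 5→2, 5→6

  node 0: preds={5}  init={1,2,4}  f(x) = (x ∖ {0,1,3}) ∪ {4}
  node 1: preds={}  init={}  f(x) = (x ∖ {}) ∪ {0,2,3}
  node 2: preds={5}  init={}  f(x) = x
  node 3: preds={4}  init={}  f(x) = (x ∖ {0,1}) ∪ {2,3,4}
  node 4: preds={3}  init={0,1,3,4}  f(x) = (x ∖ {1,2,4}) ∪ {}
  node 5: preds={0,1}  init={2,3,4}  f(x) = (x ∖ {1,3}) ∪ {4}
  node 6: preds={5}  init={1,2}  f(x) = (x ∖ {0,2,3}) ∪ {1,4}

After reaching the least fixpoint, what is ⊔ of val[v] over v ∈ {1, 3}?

{0,2,3,4}

Worklist (9 pops):
  #1 pop 0: in={2,3,4} → {1,2,4} (no change)
  #2 pop 1: in={} → {0,2,3} (was {}); enqueue []
  #3 pop 2: in={2,3,4} → {2,3,4} (was {}); enqueue []
  #4 pop 3: in={0,1,3,4} → {2,3,4} (was {}); enqueue []
  #5 pop 4: in={2,3,4} → {0,1,3,4} (no change)
  #6 pop 5: in={0,1,2,3,4} → {0,2,3,4} (was {2,3,4}); enqueue [0,2]
  #7 pop 6: in={0,2,3,4} → {1,2,4} (was {1,2}); enqueue []
  #8 pop 0: in={0,2,3,4} → {1,2,4} (no change)
  #9 pop 2: in={0,2,3,4} → {0,2,3,4} (was {2,3,4}); enqueue []

Fixpoint:
  val[0] = {1,2,4}
  val[1] = {0,2,3}
  val[2] = {0,2,3,4}
  val[3] = {2,3,4}
  val[4] = {0,1,3,4}
  val[5] = {0,2,3,4}
  val[6] = {1,2,4}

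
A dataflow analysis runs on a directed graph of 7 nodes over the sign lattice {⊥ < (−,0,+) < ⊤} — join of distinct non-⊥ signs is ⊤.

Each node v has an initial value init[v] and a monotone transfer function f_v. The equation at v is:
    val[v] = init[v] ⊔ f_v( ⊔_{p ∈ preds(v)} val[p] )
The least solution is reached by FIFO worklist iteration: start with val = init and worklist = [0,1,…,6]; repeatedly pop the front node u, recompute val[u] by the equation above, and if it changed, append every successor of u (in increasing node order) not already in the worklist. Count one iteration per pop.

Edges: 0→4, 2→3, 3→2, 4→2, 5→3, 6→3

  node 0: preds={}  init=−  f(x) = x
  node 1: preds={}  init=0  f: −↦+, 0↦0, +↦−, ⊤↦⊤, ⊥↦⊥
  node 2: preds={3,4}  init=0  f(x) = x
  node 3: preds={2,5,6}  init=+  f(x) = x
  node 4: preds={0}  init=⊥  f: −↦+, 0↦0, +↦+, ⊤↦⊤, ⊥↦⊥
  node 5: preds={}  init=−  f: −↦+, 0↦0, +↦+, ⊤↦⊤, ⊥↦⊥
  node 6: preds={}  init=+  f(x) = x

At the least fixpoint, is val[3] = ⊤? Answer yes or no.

yes

Iteration log — 8 steps:
  step 1. node 0  ⊔preds=⊥  new=−  stable
  step 2. node 1  ⊔preds=⊥  new=0  stable
  step 3. node 2  ⊔preds=+  new=⊤  old=0  +wl: 
  step 4. node 3  ⊔preds=⊤  new=⊤  old=+  +wl: 2
  step 5. node 4  ⊔preds=−  new=+  old=⊥  +wl: 
  step 6. node 5  ⊔preds=⊥  new=−  stable
  step 7. node 6  ⊔preds=⊥  new=+  stable
  step 8. node 2  ⊔preds=⊤  new=⊤  stable

Least fixpoint reached:
  node 0: −
  node 1: 0
  node 2: ⊤
  node 3: ⊤
  node 4: +
  node 5: −
  node 6: +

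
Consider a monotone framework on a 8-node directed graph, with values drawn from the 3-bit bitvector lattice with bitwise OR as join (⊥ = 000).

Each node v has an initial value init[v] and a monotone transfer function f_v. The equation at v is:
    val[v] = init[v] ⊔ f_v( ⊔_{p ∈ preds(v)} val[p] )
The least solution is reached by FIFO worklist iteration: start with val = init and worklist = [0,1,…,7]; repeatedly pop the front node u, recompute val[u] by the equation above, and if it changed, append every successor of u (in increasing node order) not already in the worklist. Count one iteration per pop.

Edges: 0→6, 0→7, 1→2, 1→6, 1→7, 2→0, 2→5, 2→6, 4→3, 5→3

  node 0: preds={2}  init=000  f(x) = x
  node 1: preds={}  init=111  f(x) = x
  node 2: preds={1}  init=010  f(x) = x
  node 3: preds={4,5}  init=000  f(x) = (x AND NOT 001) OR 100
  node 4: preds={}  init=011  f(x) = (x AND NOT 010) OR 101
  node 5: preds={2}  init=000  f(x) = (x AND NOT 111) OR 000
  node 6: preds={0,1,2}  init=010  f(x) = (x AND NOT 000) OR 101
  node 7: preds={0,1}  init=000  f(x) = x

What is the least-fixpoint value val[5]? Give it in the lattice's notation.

Iteration log — 12 steps:
  step 1. node 0  ⊔preds=010  new=010  old=000  +wl: 
  step 2. node 1  ⊔preds=000  new=111  stable
  step 3. node 2  ⊔preds=111  new=111  old=010  +wl: 0
  step 4. node 3  ⊔preds=011  new=110  old=000  +wl: 
  step 5. node 4  ⊔preds=000  new=111  old=011  +wl: 3
  step 6. node 5  ⊔preds=111  new=000  stable
  step 7. node 6  ⊔preds=111  new=111  old=010  +wl: 
  step 8. node 7  ⊔preds=111  new=111  old=000  +wl: 
  step 9. node 0  ⊔preds=111  new=111  old=010  +wl: 6,7
  step 10. node 3  ⊔preds=111  new=110  stable
  step 11. node 6  ⊔preds=111  new=111  stable
  step 12. node 7  ⊔preds=111  new=111  stable

Least fixpoint reached:
  node 0: 111
  node 1: 111
  node 2: 111
  node 3: 110
  node 4: 111
  node 5: 000
  node 6: 111
  node 7: 111

000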